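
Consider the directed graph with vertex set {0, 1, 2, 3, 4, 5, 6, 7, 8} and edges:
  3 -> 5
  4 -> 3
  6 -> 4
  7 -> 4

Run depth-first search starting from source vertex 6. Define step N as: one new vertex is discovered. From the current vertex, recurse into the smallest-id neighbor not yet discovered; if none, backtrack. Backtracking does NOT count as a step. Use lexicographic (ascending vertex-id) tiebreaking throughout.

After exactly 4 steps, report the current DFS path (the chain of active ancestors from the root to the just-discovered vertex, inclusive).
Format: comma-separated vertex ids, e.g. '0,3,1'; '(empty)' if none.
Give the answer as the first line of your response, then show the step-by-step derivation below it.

6,4,3,5

step 1: discover 6; path=6; order=6
step 2: discover 4; path=6>4; order=6,4
step 3: discover 3; path=6>4>3; order=6,4,3
step 4: discover 5; path=6>4>3>5; order=6,4,3,5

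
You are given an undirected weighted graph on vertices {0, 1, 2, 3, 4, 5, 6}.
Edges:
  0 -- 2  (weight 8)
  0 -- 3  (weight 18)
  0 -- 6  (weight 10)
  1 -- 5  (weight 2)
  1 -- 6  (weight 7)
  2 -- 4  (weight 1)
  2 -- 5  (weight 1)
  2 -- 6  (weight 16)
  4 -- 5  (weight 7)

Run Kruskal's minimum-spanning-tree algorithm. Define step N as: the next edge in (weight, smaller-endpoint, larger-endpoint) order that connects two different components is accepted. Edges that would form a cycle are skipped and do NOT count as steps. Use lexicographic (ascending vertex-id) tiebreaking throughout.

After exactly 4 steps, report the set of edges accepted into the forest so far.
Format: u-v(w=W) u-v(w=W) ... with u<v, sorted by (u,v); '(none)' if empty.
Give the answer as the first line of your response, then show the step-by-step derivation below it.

1-5(w=2) 1-6(w=7) 2-4(w=1) 2-5(w=1)

step 1: add edge 2-4 (w=1); MST = {2-4(w=1)}
step 2: add edge 2-5 (w=1); MST = {2-4(w=1) 2-5(w=1)}
step 3: add edge 1-5 (w=2); MST = {1-5(w=2) 2-4(w=1) 2-5(w=1)}
step 4: add edge 1-6 (w=7); MST = {1-5(w=2) 1-6(w=7) 2-4(w=1) 2-5(w=1)}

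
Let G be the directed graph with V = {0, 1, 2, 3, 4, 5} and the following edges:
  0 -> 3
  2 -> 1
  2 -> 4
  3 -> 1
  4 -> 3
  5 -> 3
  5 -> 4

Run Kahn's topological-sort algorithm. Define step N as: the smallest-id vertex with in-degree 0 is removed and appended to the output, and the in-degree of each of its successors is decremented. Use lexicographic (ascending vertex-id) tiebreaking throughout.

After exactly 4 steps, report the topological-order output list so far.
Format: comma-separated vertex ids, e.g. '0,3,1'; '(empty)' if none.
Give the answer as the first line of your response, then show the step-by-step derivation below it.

0,2,5,4

step 1: output 0; order=[0]; indeg=(0,2,0,2,2,0)
step 2: output 2; order=[0,2]; indeg=(0,1,0,2,1,0)
step 3: output 5; order=[0,2,5]; indeg=(0,1,0,1,0,0)
step 4: output 4; order=[0,2,5,4]; indeg=(0,1,0,0,0,0)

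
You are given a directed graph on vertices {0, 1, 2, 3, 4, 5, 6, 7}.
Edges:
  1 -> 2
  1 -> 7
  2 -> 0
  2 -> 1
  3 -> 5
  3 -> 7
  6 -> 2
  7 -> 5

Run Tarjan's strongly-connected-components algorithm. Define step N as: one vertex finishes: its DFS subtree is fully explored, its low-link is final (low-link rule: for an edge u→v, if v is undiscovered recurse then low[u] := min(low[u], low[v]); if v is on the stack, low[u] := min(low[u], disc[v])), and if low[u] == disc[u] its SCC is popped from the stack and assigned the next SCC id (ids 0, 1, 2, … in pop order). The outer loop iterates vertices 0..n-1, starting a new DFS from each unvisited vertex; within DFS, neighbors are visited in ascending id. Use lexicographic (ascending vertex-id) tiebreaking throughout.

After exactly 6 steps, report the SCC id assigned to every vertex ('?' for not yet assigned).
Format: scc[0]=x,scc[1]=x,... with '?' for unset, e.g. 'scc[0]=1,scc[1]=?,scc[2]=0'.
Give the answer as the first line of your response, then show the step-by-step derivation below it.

scc[0]=0,scc[1]=3,scc[2]=3,scc[3]=4,scc[4]=?,scc[5]=1,scc[6]=?,scc[7]=2

step 1: low=(low[0]=0,low[1]=?,low[2]=?,low[3]=?,low[4]=?,low[5]=?,low[6]=?,low[7]=?); scc=(scc[0]=0,scc[1]=?,scc[2]=?,scc[3]=?,scc[4]=?,scc[5]=?,scc[6]=?,scc[7]=?)
step 2: low=(low[0]=0,low[1]=1,low[2]=1,low[3]=?,low[4]=?,low[5]=?,low[6]=?,low[7]=?); scc=(scc[0]=0,scc[1]=?,scc[2]=?,scc[3]=?,scc[4]=?,scc[5]=?,scc[6]=?,scc[7]=?)
step 3: low=(low[0]=0,low[1]=1,low[2]=1,low[3]=?,low[4]=?,low[5]=4,low[6]=?,low[7]=3); scc=(scc[0]=0,scc[1]=?,scc[2]=?,scc[3]=?,scc[4]=?,scc[5]=1,scc[6]=?,scc[7]=?)
step 4: low=(low[0]=0,low[1]=1,low[2]=1,low[3]=?,low[4]=?,low[5]=4,low[6]=?,low[7]=3); scc=(scc[0]=0,scc[1]=?,scc[2]=?,scc[3]=?,scc[4]=?,scc[5]=1,scc[6]=?,scc[7]=2)
step 5: low=(low[0]=0,low[1]=1,low[2]=1,low[3]=?,low[4]=?,low[5]=4,low[6]=?,low[7]=3); scc=(scc[0]=0,scc[1]=3,scc[2]=3,scc[3]=?,scc[4]=?,scc[5]=1,scc[6]=?,scc[7]=2)
step 6: low=(low[0]=0,low[1]=1,low[2]=1,low[3]=5,low[4]=?,low[5]=4,low[6]=?,low[7]=3); scc=(scc[0]=0,scc[1]=3,scc[2]=3,scc[3]=4,scc[4]=?,scc[5]=1,scc[6]=?,scc[7]=2)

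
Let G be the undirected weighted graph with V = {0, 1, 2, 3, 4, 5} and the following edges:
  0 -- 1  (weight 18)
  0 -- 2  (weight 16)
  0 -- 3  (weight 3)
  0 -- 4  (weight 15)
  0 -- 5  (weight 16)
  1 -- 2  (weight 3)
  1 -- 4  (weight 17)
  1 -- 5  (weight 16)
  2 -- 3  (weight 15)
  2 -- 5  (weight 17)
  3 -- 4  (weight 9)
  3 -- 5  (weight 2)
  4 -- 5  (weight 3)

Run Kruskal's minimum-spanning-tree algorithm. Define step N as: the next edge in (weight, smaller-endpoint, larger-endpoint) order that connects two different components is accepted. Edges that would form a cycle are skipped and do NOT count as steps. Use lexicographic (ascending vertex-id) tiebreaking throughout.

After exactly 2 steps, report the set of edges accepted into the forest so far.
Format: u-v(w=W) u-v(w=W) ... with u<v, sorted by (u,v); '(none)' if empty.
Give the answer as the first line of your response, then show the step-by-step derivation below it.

0-3(w=3) 3-5(w=2)

step 1: add edge 3-5 (w=2); MST = {3-5(w=2)}
step 2: add edge 0-3 (w=3); MST = {0-3(w=3) 3-5(w=2)}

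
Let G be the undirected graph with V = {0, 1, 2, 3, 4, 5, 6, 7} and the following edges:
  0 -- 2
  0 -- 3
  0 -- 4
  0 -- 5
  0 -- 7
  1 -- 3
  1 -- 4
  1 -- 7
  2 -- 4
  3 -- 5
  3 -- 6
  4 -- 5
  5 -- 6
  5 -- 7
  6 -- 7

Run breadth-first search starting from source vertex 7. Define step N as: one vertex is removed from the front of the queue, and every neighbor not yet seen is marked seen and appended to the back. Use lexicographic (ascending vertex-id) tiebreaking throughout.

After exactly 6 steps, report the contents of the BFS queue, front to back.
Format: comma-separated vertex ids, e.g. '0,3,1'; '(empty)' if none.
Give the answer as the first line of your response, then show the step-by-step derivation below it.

3,4

step 1: dequeue 7; queue=[0,1,5,6]; order=7
step 2: dequeue 0; queue=[1,5,6,2,3,4]; order=7,0
step 3: dequeue 1; queue=[5,6,2,3,4]; order=7,0,1
step 4: dequeue 5; queue=[6,2,3,4]; order=7,0,1,5
step 5: dequeue 6; queue=[2,3,4]; order=7,0,1,5,6
step 6: dequeue 2; queue=[3,4]; order=7,0,1,5,6,2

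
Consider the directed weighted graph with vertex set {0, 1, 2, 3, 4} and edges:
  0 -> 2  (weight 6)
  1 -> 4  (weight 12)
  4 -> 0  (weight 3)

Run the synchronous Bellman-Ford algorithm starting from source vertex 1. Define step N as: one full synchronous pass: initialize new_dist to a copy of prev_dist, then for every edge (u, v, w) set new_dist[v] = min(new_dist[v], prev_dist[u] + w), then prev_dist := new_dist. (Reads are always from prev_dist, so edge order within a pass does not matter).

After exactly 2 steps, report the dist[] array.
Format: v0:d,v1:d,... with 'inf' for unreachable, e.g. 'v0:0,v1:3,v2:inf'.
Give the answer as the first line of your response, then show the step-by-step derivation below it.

v0:15,v1:0,v2:inf,v3:inf,v4:12

step 1: dist = v0:inf,v1:0,v2:inf,v3:inf,v4:12
step 2: dist = v0:15,v1:0,v2:inf,v3:inf,v4:12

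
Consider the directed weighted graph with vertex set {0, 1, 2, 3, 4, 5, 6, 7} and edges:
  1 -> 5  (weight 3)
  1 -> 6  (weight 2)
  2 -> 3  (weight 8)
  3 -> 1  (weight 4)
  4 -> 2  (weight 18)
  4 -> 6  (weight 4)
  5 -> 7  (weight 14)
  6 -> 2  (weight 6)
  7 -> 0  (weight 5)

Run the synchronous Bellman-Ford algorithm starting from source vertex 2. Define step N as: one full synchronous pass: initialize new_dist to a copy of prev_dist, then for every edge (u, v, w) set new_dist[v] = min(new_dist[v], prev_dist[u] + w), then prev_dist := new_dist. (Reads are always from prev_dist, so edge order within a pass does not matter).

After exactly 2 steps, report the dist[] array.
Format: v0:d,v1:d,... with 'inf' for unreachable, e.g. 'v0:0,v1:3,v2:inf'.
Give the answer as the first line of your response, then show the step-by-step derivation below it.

v0:inf,v1:12,v2:0,v3:8,v4:inf,v5:inf,v6:inf,v7:inf

step 1: dist = v0:inf,v1:inf,v2:0,v3:8,v4:inf,v5:inf,v6:inf,v7:inf
step 2: dist = v0:inf,v1:12,v2:0,v3:8,v4:inf,v5:inf,v6:inf,v7:inf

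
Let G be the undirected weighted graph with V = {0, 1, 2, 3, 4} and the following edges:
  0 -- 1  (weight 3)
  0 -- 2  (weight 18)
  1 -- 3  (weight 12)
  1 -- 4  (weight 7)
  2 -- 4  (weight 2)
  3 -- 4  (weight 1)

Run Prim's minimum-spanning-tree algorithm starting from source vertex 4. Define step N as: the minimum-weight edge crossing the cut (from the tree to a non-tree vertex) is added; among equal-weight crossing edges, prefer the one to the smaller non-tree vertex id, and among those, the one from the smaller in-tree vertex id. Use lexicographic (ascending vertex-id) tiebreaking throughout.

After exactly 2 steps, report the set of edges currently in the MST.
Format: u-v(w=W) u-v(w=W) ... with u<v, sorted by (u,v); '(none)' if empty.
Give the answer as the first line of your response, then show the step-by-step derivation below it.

2-4(w=2) 3-4(w=1)

step 1: add edge 3-4 (w=1); MST = {3-4(w=1)}
step 2: add edge 2-4 (w=2); MST = {2-4(w=2) 3-4(w=1)}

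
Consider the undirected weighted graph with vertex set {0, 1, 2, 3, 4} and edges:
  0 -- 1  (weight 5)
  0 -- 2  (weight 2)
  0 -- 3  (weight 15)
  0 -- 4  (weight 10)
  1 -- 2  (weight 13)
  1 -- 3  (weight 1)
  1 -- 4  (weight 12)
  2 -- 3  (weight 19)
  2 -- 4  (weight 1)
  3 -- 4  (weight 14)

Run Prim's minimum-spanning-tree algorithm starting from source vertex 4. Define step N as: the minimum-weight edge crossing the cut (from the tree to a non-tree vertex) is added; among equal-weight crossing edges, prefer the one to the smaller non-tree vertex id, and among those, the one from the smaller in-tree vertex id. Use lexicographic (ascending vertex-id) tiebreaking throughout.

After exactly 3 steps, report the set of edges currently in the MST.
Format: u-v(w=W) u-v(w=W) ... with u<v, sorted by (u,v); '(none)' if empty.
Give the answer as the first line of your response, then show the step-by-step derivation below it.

0-1(w=5) 0-2(w=2) 2-4(w=1)

step 1: add edge 2-4 (w=1); MST = {2-4(w=1)}
step 2: add edge 0-2 (w=2); MST = {0-2(w=2) 2-4(w=1)}
step 3: add edge 0-1 (w=5); MST = {0-1(w=5) 0-2(w=2) 2-4(w=1)}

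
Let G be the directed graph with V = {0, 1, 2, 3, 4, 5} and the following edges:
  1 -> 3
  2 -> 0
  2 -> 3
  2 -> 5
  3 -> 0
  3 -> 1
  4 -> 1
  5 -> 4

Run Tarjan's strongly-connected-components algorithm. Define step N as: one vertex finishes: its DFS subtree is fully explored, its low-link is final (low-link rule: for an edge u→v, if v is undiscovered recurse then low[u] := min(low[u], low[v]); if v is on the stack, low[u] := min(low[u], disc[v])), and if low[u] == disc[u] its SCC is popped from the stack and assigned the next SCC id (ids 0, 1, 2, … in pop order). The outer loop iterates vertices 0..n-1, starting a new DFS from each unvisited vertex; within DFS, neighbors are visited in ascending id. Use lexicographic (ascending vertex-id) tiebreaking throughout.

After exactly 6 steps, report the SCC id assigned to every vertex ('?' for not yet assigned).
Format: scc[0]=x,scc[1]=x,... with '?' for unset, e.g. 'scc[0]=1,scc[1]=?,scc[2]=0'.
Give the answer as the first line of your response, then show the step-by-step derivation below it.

scc[0]=0,scc[1]=1,scc[2]=4,scc[3]=1,scc[4]=2,scc[5]=3

step 1: low=(low[0]=0,low[1]=?,low[2]=?,low[3]=?,low[4]=?,low[5]=?); scc=(scc[0]=0,scc[1]=?,scc[2]=?,scc[3]=?,scc[4]=?,scc[5]=?)
step 2: low=(low[0]=0,low[1]=1,low[2]=?,low[3]=1,low[4]=?,low[5]=?); scc=(scc[0]=0,scc[1]=?,scc[2]=?,scc[3]=?,scc[4]=?,scc[5]=?)
step 3: low=(low[0]=0,low[1]=1,low[2]=?,low[3]=1,low[4]=?,low[5]=?); scc=(scc[0]=0,scc[1]=1,scc[2]=?,scc[3]=1,scc[4]=?,scc[5]=?)
step 4: low=(low[0]=0,low[1]=1,low[2]=3,low[3]=1,low[4]=5,low[5]=4); scc=(scc[0]=0,scc[1]=1,scc[2]=?,scc[3]=1,scc[4]=2,scc[5]=?)
step 5: low=(low[0]=0,low[1]=1,low[2]=3,low[3]=1,low[4]=5,low[5]=4); scc=(scc[0]=0,scc[1]=1,scc[2]=?,scc[3]=1,scc[4]=2,scc[5]=3)
step 6: low=(low[0]=0,low[1]=1,low[2]=3,low[3]=1,low[4]=5,low[5]=4); scc=(scc[0]=0,scc[1]=1,scc[2]=4,scc[3]=1,scc[4]=2,scc[5]=3)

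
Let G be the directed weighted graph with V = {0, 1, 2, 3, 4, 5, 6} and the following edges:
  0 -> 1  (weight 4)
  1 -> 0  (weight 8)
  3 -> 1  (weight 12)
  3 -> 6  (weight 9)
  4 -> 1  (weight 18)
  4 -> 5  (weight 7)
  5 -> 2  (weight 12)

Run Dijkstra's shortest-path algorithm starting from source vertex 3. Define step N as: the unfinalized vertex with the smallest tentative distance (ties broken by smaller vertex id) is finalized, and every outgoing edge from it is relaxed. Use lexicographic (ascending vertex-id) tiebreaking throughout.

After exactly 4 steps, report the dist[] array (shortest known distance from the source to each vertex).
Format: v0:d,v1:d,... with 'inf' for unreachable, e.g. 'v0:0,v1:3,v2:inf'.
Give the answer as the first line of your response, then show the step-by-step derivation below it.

v0:20,v1:12,v2:inf,v3:0,v4:inf,v5:inf,v6:9

step 1: dist = v0:inf,v1:12,v2:inf,v3:0,v4:inf,v5:inf,v6:9
step 2: dist = v0:inf,v1:12,v2:inf,v3:0,v4:inf,v5:inf,v6:9
step 3: dist = v0:20,v1:12,v2:inf,v3:0,v4:inf,v5:inf,v6:9
step 4: dist = v0:20,v1:12,v2:inf,v3:0,v4:inf,v5:inf,v6:9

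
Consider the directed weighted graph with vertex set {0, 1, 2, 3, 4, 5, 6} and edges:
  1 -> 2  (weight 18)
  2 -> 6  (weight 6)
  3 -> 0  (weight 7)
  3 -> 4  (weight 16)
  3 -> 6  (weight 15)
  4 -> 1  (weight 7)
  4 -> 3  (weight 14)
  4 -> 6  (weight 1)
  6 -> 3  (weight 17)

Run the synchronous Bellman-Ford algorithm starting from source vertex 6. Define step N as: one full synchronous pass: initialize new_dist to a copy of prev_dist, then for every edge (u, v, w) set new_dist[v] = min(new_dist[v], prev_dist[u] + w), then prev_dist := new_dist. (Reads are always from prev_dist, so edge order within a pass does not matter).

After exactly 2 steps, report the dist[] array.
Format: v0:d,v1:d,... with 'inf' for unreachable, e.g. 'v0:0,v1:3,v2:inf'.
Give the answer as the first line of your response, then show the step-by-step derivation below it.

v0:24,v1:inf,v2:inf,v3:17,v4:33,v5:inf,v6:0

step 1: dist = v0:inf,v1:inf,v2:inf,v3:17,v4:inf,v5:inf,v6:0
step 2: dist = v0:24,v1:inf,v2:inf,v3:17,v4:33,v5:inf,v6:0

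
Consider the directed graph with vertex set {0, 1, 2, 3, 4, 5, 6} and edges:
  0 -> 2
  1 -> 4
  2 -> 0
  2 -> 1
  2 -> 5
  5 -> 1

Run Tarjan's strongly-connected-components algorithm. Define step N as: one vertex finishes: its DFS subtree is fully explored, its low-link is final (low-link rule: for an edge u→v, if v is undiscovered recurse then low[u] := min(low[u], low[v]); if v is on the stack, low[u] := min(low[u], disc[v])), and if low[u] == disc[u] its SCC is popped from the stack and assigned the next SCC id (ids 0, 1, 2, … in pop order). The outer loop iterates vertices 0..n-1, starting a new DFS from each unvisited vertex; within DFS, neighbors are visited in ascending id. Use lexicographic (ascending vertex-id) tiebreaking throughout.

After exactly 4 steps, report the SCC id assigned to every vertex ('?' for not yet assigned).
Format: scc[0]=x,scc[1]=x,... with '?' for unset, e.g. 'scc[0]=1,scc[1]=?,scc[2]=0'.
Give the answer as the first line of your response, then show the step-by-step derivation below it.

scc[0]=?,scc[1]=1,scc[2]=?,scc[3]=?,scc[4]=0,scc[5]=2,scc[6]=?

step 1: low=(low[0]=0,low[1]=2,low[2]=0,low[3]=?,low[4]=3,low[5]=?,low[6]=?); scc=(scc[0]=?,scc[1]=?,scc[2]=?,scc[3]=?,scc[4]=0,scc[5]=?,scc[6]=?)
step 2: low=(low[0]=0,low[1]=2,low[2]=0,low[3]=?,low[4]=3,low[5]=?,low[6]=?); scc=(scc[0]=?,scc[1]=1,scc[2]=?,scc[3]=?,scc[4]=0,scc[5]=?,scc[6]=?)
step 3: low=(low[0]=0,low[1]=2,low[2]=0,low[3]=?,low[4]=3,low[5]=4,low[6]=?); scc=(scc[0]=?,scc[1]=1,scc[2]=?,scc[3]=?,scc[4]=0,scc[5]=2,scc[6]=?)
step 4: low=(low[0]=0,low[1]=2,low[2]=0,low[3]=?,low[4]=3,low[5]=4,low[6]=?); scc=(scc[0]=?,scc[1]=1,scc[2]=?,scc[3]=?,scc[4]=0,scc[5]=2,scc[6]=?)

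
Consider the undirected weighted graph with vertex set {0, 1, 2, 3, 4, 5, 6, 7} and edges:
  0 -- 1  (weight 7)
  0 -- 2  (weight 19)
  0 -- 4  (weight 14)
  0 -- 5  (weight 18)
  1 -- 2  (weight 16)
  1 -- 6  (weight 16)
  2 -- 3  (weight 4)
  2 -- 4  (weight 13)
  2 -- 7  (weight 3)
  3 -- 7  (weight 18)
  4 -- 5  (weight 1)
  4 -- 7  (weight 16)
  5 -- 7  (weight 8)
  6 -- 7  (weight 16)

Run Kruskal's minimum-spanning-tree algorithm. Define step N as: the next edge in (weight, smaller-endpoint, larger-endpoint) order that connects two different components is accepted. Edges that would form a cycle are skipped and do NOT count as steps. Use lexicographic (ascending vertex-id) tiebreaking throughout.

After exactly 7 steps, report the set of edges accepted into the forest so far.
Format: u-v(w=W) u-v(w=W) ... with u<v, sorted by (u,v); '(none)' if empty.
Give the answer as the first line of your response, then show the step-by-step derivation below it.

0-1(w=7) 0-4(w=14) 1-6(w=16) 2-3(w=4) 2-7(w=3) 4-5(w=1) 5-7(w=8)

step 1: add edge 4-5 (w=1); MST = {4-5(w=1)}
step 2: add edge 2-7 (w=3); MST = {2-7(w=3) 4-5(w=1)}
step 3: add edge 2-3 (w=4); MST = {2-3(w=4) 2-7(w=3) 4-5(w=1)}
step 4: add edge 0-1 (w=7); MST = {0-1(w=7) 2-3(w=4) 2-7(w=3) 4-5(w=1)}
step 5: add edge 5-7 (w=8); MST = {0-1(w=7) 2-3(w=4) 2-7(w=3) 4-5(w=1) 5-7(w=8)}
step 6: add edge 0-4 (w=14); MST = {0-1(w=7) 0-4(w=14) 2-3(w=4) 2-7(w=3) 4-5(w=1) 5-7(w=8)}
step 7: add edge 1-6 (w=16); MST = {0-1(w=7) 0-4(w=14) 1-6(w=16) 2-3(w=4) 2-7(w=3) 4-5(w=1) 5-7(w=8)}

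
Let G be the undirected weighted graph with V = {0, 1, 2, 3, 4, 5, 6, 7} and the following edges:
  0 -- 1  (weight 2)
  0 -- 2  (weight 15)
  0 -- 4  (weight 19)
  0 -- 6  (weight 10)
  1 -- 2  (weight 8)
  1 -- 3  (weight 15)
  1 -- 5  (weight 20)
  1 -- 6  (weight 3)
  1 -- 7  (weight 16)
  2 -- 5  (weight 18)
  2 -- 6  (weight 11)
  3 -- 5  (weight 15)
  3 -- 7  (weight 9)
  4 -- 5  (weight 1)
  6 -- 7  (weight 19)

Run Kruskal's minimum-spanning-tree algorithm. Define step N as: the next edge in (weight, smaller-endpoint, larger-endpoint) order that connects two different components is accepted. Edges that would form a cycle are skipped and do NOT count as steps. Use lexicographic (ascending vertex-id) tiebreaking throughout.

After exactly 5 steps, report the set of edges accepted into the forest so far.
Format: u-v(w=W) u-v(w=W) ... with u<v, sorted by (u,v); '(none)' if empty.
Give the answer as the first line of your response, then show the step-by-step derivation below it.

0-1(w=2) 1-2(w=8) 1-6(w=3) 3-7(w=9) 4-5(w=1)

step 1: add edge 4-5 (w=1); MST = {4-5(w=1)}
step 2: add edge 0-1 (w=2); MST = {0-1(w=2) 4-5(w=1)}
step 3: add edge 1-6 (w=3); MST = {0-1(w=2) 1-6(w=3) 4-5(w=1)}
step 4: add edge 1-2 (w=8); MST = {0-1(w=2) 1-2(w=8) 1-6(w=3) 4-5(w=1)}
step 5: add edge 3-7 (w=9); MST = {0-1(w=2) 1-2(w=8) 1-6(w=3) 3-7(w=9) 4-5(w=1)}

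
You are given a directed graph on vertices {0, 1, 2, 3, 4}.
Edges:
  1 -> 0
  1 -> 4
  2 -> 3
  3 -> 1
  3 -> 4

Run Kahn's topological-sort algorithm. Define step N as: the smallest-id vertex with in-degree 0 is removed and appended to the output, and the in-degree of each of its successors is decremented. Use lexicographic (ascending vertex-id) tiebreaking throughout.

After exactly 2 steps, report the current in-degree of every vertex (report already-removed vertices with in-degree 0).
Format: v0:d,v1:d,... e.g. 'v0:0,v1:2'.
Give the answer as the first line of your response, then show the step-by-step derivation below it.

v0:1,v1:0,v2:0,v3:0,v4:1

step 1: output 2; order=[2]; indeg=(1,1,0,0,2)
step 2: output 3; order=[2,3]; indeg=(1,0,0,0,1)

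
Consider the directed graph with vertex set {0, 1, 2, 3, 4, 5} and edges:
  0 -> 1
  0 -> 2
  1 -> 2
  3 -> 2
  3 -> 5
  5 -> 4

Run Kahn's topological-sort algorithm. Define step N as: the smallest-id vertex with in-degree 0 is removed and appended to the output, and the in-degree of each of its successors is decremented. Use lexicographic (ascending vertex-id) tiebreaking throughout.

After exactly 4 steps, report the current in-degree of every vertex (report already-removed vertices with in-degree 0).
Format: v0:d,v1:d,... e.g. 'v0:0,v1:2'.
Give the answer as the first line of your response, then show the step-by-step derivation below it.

v0:0,v1:0,v2:0,v3:0,v4:1,v5:0

step 1: output 0; order=[0]; indeg=(0,0,2,0,1,1)
step 2: output 1; order=[0,1]; indeg=(0,0,1,0,1,1)
step 3: output 3; order=[0,1,3]; indeg=(0,0,0,0,1,0)
step 4: output 2; order=[0,1,3,2]; indeg=(0,0,0,0,1,0)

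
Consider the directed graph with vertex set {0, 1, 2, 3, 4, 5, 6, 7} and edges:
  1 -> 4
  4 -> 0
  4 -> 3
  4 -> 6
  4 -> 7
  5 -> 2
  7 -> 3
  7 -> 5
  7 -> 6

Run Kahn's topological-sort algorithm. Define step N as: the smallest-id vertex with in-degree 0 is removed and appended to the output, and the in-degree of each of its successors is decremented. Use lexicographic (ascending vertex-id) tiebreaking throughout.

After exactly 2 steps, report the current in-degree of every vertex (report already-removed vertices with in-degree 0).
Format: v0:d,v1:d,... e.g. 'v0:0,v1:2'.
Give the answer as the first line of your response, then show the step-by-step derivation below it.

v0:0,v1:0,v2:1,v3:1,v4:0,v5:1,v6:1,v7:0

step 1: output 1; order=[1]; indeg=(1,0,1,2,0,1,2,1)
step 2: output 4; order=[1,4]; indeg=(0,0,1,1,0,1,1,0)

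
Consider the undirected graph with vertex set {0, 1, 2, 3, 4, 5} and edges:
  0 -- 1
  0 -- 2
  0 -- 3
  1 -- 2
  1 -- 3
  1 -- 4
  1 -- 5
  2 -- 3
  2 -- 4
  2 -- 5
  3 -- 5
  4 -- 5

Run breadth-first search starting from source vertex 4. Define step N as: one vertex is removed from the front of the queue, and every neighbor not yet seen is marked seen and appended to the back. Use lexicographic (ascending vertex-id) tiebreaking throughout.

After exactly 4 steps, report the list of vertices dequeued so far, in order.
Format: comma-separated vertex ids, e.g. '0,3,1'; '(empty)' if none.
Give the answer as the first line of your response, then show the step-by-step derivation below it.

4,1,2,5

step 1: dequeue 4; queue=[1,2,5]; order=4
step 2: dequeue 1; queue=[2,5,0,3]; order=4,1
step 3: dequeue 2; queue=[5,0,3]; order=4,1,2
step 4: dequeue 5; queue=[0,3]; order=4,1,2,5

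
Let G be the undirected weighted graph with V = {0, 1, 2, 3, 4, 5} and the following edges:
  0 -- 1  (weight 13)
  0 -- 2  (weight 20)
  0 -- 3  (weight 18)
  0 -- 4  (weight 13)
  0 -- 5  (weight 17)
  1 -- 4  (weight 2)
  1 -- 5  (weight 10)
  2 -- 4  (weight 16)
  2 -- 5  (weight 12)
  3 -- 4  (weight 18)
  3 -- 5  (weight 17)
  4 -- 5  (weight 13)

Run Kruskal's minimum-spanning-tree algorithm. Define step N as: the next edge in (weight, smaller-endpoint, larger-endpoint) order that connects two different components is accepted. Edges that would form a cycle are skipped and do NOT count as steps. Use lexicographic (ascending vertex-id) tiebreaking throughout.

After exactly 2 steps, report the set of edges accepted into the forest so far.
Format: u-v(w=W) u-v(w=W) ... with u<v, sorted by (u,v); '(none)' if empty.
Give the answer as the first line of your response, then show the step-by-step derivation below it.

1-4(w=2) 1-5(w=10)

step 1: add edge 1-4 (w=2); MST = {1-4(w=2)}
step 2: add edge 1-5 (w=10); MST = {1-4(w=2) 1-5(w=10)}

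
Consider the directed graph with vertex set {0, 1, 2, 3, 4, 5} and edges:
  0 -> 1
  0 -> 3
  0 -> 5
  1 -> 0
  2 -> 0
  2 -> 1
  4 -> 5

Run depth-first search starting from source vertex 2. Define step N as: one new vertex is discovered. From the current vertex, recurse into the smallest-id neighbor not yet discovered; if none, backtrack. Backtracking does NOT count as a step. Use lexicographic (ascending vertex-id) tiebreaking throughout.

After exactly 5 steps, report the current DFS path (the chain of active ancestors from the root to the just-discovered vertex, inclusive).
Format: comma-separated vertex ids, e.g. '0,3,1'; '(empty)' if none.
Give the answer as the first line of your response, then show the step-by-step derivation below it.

2,0,5

step 1: discover 2; path=2; order=2
step 2: discover 0; path=2>0; order=2,0
step 3: discover 1; path=2>0>1; order=2,0,1
step 4: discover 3; path=2>0>3; order=2,0,1,3
step 5: discover 5; path=2>0>5; order=2,0,1,3,5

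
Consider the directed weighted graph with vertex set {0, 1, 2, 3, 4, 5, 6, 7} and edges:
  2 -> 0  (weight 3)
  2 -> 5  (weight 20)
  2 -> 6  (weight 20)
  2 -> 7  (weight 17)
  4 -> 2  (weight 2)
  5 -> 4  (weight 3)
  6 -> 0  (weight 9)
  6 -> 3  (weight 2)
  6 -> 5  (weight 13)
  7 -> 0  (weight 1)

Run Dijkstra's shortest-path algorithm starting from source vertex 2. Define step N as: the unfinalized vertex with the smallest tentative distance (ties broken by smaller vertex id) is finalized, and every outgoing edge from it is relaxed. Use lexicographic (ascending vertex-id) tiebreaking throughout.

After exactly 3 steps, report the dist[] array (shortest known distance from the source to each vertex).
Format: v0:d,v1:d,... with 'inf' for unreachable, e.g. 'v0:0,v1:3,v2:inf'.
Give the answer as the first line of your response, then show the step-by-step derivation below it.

v0:3,v1:inf,v2:0,v3:inf,v4:inf,v5:20,v6:20,v7:17

step 1: dist = v0:3,v1:inf,v2:0,v3:inf,v4:inf,v5:20,v6:20,v7:17
step 2: dist = v0:3,v1:inf,v2:0,v3:inf,v4:inf,v5:20,v6:20,v7:17
step 3: dist = v0:3,v1:inf,v2:0,v3:inf,v4:inf,v5:20,v6:20,v7:17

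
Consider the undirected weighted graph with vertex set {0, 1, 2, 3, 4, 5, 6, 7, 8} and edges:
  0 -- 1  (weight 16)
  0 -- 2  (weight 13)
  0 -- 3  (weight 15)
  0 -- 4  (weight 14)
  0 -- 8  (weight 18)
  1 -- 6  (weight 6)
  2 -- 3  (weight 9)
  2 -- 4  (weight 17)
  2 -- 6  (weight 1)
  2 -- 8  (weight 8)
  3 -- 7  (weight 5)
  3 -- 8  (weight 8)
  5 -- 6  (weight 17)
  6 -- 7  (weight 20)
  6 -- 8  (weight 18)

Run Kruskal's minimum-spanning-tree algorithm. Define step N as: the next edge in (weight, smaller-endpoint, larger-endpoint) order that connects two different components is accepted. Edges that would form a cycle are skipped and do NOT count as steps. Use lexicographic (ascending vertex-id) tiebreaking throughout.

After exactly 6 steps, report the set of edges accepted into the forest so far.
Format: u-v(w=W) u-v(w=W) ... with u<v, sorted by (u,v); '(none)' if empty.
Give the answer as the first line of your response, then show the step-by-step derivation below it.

0-2(w=13) 1-6(w=6) 2-6(w=1) 2-8(w=8) 3-7(w=5) 3-8(w=8)

step 1: add edge 2-6 (w=1); MST = {2-6(w=1)}
step 2: add edge 3-7 (w=5); MST = {2-6(w=1) 3-7(w=5)}
step 3: add edge 1-6 (w=6); MST = {1-6(w=6) 2-6(w=1) 3-7(w=5)}
step 4: add edge 2-8 (w=8); MST = {1-6(w=6) 2-6(w=1) 2-8(w=8) 3-7(w=5)}
step 5: add edge 3-8 (w=8); MST = {1-6(w=6) 2-6(w=1) 2-8(w=8) 3-7(w=5) 3-8(w=8)}
step 6: add edge 0-2 (w=13); MST = {0-2(w=13) 1-6(w=6) 2-6(w=1) 2-8(w=8) 3-7(w=5) 3-8(w=8)}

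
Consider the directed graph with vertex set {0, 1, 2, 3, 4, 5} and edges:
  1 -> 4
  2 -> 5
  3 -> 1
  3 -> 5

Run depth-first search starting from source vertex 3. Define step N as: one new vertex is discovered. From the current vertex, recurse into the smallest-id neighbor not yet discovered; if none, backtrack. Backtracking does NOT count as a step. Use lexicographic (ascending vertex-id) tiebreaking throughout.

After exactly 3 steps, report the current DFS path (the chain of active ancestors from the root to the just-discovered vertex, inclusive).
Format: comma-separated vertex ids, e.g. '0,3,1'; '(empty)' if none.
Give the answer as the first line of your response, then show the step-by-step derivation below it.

3,1,4

step 1: discover 3; path=3; order=3
step 2: discover 1; path=3>1; order=3,1
step 3: discover 4; path=3>1>4; order=3,1,4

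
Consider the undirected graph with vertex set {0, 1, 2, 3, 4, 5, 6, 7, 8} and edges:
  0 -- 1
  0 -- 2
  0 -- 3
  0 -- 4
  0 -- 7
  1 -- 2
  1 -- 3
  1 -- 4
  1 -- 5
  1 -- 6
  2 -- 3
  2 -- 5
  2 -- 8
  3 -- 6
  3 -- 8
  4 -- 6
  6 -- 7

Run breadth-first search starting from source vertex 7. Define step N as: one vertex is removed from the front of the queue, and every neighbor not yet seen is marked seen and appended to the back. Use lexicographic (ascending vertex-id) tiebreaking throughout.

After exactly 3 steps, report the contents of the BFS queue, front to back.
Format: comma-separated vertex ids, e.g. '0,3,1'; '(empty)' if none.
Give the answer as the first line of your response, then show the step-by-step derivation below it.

1,2,3,4

step 1: dequeue 7; queue=[0,6]; order=7
step 2: dequeue 0; queue=[6,1,2,3,4]; order=7,0
step 3: dequeue 6; queue=[1,2,3,4]; order=7,0,6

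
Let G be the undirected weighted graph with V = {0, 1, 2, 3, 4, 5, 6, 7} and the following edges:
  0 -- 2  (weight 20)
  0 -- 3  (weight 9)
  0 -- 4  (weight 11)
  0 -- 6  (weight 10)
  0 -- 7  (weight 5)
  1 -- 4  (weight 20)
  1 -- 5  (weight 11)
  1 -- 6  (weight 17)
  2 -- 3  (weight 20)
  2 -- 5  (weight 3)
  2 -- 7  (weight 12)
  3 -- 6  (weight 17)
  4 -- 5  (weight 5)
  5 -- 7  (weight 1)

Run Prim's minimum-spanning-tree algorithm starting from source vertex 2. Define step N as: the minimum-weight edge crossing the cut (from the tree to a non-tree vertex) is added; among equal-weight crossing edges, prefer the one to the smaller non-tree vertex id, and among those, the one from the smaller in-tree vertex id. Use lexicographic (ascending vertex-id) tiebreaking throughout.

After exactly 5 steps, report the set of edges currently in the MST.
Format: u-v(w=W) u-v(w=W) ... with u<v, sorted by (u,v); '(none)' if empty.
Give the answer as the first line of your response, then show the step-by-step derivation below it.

0-3(w=9) 0-7(w=5) 2-5(w=3) 4-5(w=5) 5-7(w=1)

step 1: add edge 2-5 (w=3); MST = {2-5(w=3)}
step 2: add edge 5-7 (w=1); MST = {2-5(w=3) 5-7(w=1)}
step 3: add edge 0-7 (w=5); MST = {0-7(w=5) 2-5(w=3) 5-7(w=1)}
step 4: add edge 4-5 (w=5); MST = {0-7(w=5) 2-5(w=3) 4-5(w=5) 5-7(w=1)}
step 5: add edge 0-3 (w=9); MST = {0-3(w=9) 0-7(w=5) 2-5(w=3) 4-5(w=5) 5-7(w=1)}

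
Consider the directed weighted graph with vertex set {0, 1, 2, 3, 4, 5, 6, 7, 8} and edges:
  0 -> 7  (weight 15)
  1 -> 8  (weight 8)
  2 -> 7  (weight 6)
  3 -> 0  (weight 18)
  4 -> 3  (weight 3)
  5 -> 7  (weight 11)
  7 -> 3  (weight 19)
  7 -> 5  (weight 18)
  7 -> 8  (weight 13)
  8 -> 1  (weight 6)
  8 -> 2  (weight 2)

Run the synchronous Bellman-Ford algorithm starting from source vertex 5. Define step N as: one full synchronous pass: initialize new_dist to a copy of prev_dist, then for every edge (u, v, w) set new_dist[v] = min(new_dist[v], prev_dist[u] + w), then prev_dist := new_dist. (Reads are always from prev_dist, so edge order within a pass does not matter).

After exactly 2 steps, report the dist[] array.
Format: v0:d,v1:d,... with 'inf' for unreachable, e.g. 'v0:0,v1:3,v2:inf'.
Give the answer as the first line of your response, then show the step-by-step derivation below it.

v0:inf,v1:inf,v2:inf,v3:30,v4:inf,v5:0,v6:inf,v7:11,v8:24

step 1: dist = v0:inf,v1:inf,v2:inf,v3:inf,v4:inf,v5:0,v6:inf,v7:11,v8:inf
step 2: dist = v0:inf,v1:inf,v2:inf,v3:30,v4:inf,v5:0,v6:inf,v7:11,v8:24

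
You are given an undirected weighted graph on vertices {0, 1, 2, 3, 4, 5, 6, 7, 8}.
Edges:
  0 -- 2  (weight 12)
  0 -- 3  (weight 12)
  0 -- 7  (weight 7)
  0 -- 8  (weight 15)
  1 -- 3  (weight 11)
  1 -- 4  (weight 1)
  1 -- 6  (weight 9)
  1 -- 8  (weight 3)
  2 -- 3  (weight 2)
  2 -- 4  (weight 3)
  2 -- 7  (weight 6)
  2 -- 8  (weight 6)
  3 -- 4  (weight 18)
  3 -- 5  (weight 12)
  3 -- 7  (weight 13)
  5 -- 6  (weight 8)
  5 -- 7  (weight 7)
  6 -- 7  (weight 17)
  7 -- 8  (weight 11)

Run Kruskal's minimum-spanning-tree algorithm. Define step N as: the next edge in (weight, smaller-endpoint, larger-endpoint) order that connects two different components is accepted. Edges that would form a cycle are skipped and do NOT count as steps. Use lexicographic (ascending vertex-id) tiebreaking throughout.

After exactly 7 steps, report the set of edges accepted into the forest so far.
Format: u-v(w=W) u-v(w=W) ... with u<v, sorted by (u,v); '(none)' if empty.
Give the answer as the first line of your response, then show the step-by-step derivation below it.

0-7(w=7) 1-4(w=1) 1-8(w=3) 2-3(w=2) 2-4(w=3) 2-7(w=6) 5-7(w=7)

step 1: add edge 1-4 (w=1); MST = {1-4(w=1)}
step 2: add edge 2-3 (w=2); MST = {1-4(w=1) 2-3(w=2)}
step 3: add edge 1-8 (w=3); MST = {1-4(w=1) 1-8(w=3) 2-3(w=2)}
step 4: add edge 2-4 (w=3); MST = {1-4(w=1) 1-8(w=3) 2-3(w=2) 2-4(w=3)}
step 5: add edge 2-7 (w=6); MST = {1-4(w=1) 1-8(w=3) 2-3(w=2) 2-4(w=3) 2-7(w=6)}
step 6: add edge 0-7 (w=7); MST = {0-7(w=7) 1-4(w=1) 1-8(w=3) 2-3(w=2) 2-4(w=3) 2-7(w=6)}
step 7: add edge 5-7 (w=7); MST = {0-7(w=7) 1-4(w=1) 1-8(w=3) 2-3(w=2) 2-4(w=3) 2-7(w=6) 5-7(w=7)}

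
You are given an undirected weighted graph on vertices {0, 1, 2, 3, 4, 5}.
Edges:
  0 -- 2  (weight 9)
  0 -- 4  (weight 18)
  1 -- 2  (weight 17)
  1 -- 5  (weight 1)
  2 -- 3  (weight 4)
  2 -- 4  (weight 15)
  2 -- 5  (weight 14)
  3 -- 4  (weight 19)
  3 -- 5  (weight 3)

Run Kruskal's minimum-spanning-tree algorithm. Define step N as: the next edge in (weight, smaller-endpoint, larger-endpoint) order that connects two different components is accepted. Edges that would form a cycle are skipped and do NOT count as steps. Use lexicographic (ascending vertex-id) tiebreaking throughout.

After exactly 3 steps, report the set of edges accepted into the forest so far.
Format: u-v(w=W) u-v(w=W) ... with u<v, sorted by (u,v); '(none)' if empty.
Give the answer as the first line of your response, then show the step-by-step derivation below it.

1-5(w=1) 2-3(w=4) 3-5(w=3)

step 1: add edge 1-5 (w=1); MST = {1-5(w=1)}
step 2: add edge 3-5 (w=3); MST = {1-5(w=1) 3-5(w=3)}
step 3: add edge 2-3 (w=4); MST = {1-5(w=1) 2-3(w=4) 3-5(w=3)}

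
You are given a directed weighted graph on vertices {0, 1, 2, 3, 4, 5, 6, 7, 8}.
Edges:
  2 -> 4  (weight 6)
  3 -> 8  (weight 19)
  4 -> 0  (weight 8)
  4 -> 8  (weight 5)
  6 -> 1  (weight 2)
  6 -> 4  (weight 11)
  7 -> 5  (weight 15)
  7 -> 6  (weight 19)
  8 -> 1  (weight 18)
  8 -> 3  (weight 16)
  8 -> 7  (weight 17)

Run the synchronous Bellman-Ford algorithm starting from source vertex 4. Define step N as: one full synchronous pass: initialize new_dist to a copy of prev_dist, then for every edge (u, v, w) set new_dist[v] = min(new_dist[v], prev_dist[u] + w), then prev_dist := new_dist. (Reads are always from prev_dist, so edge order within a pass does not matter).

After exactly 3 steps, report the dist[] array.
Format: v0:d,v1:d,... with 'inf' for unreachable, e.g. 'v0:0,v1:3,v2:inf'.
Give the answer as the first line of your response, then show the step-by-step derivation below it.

v0:8,v1:23,v2:inf,v3:21,v4:0,v5:37,v6:41,v7:22,v8:5

step 1: dist = v0:8,v1:inf,v2:inf,v3:inf,v4:0,v5:inf,v6:inf,v7:inf,v8:5
step 2: dist = v0:8,v1:23,v2:inf,v3:21,v4:0,v5:inf,v6:inf,v7:22,v8:5
step 3: dist = v0:8,v1:23,v2:inf,v3:21,v4:0,v5:37,v6:41,v7:22,v8:5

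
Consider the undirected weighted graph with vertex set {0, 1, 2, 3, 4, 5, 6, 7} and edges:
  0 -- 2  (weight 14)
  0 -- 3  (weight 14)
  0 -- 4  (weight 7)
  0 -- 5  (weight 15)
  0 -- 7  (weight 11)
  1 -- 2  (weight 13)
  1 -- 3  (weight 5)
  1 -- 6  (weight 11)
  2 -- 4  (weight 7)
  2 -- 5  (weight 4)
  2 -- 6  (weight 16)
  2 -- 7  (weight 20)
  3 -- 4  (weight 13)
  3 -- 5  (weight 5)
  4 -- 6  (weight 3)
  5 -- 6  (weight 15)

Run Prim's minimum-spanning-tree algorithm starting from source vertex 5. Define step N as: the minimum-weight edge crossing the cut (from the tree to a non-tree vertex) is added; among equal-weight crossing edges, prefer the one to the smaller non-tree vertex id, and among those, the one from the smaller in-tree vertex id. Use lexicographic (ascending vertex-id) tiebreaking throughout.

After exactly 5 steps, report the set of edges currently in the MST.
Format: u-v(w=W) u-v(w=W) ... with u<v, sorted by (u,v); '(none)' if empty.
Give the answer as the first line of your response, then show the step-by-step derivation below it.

1-3(w=5) 2-4(w=7) 2-5(w=4) 3-5(w=5) 4-6(w=3)

step 1: add edge 2-5 (w=4); MST = {2-5(w=4)}
step 2: add edge 3-5 (w=5); MST = {2-5(w=4) 3-5(w=5)}
step 3: add edge 1-3 (w=5); MST = {1-3(w=5) 2-5(w=4) 3-5(w=5)}
step 4: add edge 2-4 (w=7); MST = {1-3(w=5) 2-4(w=7) 2-5(w=4) 3-5(w=5)}
step 5: add edge 4-6 (w=3); MST = {1-3(w=5) 2-4(w=7) 2-5(w=4) 3-5(w=5) 4-6(w=3)}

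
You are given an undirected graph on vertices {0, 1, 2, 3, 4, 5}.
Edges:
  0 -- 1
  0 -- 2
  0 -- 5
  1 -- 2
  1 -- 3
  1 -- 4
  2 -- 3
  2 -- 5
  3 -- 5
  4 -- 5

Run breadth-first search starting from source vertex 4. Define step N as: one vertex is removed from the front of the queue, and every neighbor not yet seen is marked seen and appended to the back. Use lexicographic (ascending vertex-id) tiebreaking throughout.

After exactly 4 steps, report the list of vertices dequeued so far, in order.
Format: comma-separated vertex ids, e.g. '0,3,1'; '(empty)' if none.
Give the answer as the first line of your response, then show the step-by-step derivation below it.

4,1,5,0

step 1: dequeue 4; queue=[1,5]; order=4
step 2: dequeue 1; queue=[5,0,2,3]; order=4,1
step 3: dequeue 5; queue=[0,2,3]; order=4,1,5
step 4: dequeue 0; queue=[2,3]; order=4,1,5,0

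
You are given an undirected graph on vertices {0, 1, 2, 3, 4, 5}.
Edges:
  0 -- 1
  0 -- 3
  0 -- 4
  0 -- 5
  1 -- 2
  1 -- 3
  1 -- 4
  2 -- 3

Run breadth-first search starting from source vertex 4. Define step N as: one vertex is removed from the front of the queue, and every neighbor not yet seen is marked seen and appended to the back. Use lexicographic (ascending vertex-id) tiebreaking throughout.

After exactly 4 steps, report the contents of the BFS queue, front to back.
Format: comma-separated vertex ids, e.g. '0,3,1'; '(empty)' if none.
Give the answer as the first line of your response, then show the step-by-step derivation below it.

5,2

step 1: dequeue 4; queue=[0,1]; order=4
step 2: dequeue 0; queue=[1,3,5]; order=4,0
step 3: dequeue 1; queue=[3,5,2]; order=4,0,1
step 4: dequeue 3; queue=[5,2]; order=4,0,1,3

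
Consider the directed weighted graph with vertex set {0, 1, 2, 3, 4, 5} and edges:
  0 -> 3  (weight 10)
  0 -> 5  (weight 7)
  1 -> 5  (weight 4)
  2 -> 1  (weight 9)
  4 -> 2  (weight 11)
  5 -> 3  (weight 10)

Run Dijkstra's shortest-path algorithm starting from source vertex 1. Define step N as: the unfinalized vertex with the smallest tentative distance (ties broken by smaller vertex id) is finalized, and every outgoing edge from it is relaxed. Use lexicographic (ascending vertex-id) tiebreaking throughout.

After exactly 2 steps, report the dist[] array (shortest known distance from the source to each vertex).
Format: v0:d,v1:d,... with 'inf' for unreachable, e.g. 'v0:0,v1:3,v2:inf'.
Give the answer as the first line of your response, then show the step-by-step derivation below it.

v0:inf,v1:0,v2:inf,v3:14,v4:inf,v5:4

step 1: dist = v0:inf,v1:0,v2:inf,v3:inf,v4:inf,v5:4
step 2: dist = v0:inf,v1:0,v2:inf,v3:14,v4:inf,v5:4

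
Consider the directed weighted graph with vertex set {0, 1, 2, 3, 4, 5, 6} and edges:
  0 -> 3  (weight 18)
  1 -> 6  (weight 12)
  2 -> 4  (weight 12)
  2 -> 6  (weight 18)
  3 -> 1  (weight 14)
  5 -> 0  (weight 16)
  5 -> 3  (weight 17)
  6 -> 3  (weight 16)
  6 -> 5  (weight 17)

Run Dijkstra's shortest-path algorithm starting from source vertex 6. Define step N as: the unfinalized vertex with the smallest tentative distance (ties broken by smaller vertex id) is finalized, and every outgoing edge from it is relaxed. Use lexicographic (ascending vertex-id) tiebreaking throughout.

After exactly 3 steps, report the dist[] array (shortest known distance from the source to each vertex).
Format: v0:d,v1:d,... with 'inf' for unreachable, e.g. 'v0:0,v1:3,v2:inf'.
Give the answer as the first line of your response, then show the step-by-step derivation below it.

v0:33,v1:30,v2:inf,v3:16,v4:inf,v5:17,v6:0

step 1: dist = v0:inf,v1:inf,v2:inf,v3:16,v4:inf,v5:17,v6:0
step 2: dist = v0:inf,v1:30,v2:inf,v3:16,v4:inf,v5:17,v6:0
step 3: dist = v0:33,v1:30,v2:inf,v3:16,v4:inf,v5:17,v6:0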